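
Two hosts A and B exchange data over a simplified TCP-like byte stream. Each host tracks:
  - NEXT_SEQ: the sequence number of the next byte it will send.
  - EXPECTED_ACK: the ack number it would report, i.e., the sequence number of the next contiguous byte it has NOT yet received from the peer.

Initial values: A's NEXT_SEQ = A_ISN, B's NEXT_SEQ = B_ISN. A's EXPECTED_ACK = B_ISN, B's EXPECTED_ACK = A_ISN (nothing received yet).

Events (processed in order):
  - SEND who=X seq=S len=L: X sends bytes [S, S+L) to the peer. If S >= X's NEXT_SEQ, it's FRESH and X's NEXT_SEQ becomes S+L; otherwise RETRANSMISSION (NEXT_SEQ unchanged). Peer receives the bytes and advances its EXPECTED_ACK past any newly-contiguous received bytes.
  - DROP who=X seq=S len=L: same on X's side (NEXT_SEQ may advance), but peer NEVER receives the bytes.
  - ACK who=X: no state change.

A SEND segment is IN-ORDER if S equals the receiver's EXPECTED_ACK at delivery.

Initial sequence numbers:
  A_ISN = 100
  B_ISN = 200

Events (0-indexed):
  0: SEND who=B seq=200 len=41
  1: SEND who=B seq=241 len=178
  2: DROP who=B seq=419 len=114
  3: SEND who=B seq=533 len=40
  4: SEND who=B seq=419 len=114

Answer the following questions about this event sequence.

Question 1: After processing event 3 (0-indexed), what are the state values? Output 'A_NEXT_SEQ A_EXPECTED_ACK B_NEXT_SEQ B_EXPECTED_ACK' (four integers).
After event 0: A_seq=100 A_ack=241 B_seq=241 B_ack=100
After event 1: A_seq=100 A_ack=419 B_seq=419 B_ack=100
After event 2: A_seq=100 A_ack=419 B_seq=533 B_ack=100
After event 3: A_seq=100 A_ack=419 B_seq=573 B_ack=100

100 419 573 100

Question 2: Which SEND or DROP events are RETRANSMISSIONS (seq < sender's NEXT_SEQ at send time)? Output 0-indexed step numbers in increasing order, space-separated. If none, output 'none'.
Answer: 4

Derivation:
Step 0: SEND seq=200 -> fresh
Step 1: SEND seq=241 -> fresh
Step 2: DROP seq=419 -> fresh
Step 3: SEND seq=533 -> fresh
Step 4: SEND seq=419 -> retransmit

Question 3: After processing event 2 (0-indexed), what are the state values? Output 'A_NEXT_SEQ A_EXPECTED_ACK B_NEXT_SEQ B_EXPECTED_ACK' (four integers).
After event 0: A_seq=100 A_ack=241 B_seq=241 B_ack=100
After event 1: A_seq=100 A_ack=419 B_seq=419 B_ack=100
After event 2: A_seq=100 A_ack=419 B_seq=533 B_ack=100

100 419 533 100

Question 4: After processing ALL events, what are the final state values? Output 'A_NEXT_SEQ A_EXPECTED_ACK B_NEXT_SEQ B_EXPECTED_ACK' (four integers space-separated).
Answer: 100 573 573 100

Derivation:
After event 0: A_seq=100 A_ack=241 B_seq=241 B_ack=100
After event 1: A_seq=100 A_ack=419 B_seq=419 B_ack=100
After event 2: A_seq=100 A_ack=419 B_seq=533 B_ack=100
After event 3: A_seq=100 A_ack=419 B_seq=573 B_ack=100
After event 4: A_seq=100 A_ack=573 B_seq=573 B_ack=100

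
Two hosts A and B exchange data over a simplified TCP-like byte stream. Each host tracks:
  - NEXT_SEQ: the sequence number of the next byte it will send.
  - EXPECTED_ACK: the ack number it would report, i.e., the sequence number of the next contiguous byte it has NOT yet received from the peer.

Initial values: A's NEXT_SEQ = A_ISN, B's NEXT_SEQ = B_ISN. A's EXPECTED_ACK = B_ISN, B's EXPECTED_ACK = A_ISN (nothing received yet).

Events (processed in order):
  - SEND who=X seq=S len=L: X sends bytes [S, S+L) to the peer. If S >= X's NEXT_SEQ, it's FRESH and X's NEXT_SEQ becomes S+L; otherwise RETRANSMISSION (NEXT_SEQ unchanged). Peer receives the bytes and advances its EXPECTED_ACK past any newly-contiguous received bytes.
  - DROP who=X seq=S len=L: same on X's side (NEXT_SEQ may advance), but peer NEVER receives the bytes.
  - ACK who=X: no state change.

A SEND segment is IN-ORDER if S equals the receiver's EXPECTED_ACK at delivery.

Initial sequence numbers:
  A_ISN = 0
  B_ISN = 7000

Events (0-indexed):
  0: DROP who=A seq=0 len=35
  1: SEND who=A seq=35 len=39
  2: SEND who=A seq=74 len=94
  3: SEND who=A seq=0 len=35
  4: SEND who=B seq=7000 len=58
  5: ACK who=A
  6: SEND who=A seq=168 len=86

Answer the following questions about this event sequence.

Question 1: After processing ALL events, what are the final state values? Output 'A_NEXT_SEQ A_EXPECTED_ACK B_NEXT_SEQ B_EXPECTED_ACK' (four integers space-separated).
Answer: 254 7058 7058 254

Derivation:
After event 0: A_seq=35 A_ack=7000 B_seq=7000 B_ack=0
After event 1: A_seq=74 A_ack=7000 B_seq=7000 B_ack=0
After event 2: A_seq=168 A_ack=7000 B_seq=7000 B_ack=0
After event 3: A_seq=168 A_ack=7000 B_seq=7000 B_ack=168
After event 4: A_seq=168 A_ack=7058 B_seq=7058 B_ack=168
After event 5: A_seq=168 A_ack=7058 B_seq=7058 B_ack=168
After event 6: A_seq=254 A_ack=7058 B_seq=7058 B_ack=254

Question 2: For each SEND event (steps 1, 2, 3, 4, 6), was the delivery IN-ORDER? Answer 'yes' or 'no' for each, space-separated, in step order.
Step 1: SEND seq=35 -> out-of-order
Step 2: SEND seq=74 -> out-of-order
Step 3: SEND seq=0 -> in-order
Step 4: SEND seq=7000 -> in-order
Step 6: SEND seq=168 -> in-order

Answer: no no yes yes yes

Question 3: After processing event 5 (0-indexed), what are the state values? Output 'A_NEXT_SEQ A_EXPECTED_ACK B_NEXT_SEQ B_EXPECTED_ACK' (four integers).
After event 0: A_seq=35 A_ack=7000 B_seq=7000 B_ack=0
After event 1: A_seq=74 A_ack=7000 B_seq=7000 B_ack=0
After event 2: A_seq=168 A_ack=7000 B_seq=7000 B_ack=0
After event 3: A_seq=168 A_ack=7000 B_seq=7000 B_ack=168
After event 4: A_seq=168 A_ack=7058 B_seq=7058 B_ack=168
After event 5: A_seq=168 A_ack=7058 B_seq=7058 B_ack=168

168 7058 7058 168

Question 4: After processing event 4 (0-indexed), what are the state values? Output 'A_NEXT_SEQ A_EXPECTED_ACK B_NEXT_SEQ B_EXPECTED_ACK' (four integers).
After event 0: A_seq=35 A_ack=7000 B_seq=7000 B_ack=0
After event 1: A_seq=74 A_ack=7000 B_seq=7000 B_ack=0
After event 2: A_seq=168 A_ack=7000 B_seq=7000 B_ack=0
After event 3: A_seq=168 A_ack=7000 B_seq=7000 B_ack=168
After event 4: A_seq=168 A_ack=7058 B_seq=7058 B_ack=168

168 7058 7058 168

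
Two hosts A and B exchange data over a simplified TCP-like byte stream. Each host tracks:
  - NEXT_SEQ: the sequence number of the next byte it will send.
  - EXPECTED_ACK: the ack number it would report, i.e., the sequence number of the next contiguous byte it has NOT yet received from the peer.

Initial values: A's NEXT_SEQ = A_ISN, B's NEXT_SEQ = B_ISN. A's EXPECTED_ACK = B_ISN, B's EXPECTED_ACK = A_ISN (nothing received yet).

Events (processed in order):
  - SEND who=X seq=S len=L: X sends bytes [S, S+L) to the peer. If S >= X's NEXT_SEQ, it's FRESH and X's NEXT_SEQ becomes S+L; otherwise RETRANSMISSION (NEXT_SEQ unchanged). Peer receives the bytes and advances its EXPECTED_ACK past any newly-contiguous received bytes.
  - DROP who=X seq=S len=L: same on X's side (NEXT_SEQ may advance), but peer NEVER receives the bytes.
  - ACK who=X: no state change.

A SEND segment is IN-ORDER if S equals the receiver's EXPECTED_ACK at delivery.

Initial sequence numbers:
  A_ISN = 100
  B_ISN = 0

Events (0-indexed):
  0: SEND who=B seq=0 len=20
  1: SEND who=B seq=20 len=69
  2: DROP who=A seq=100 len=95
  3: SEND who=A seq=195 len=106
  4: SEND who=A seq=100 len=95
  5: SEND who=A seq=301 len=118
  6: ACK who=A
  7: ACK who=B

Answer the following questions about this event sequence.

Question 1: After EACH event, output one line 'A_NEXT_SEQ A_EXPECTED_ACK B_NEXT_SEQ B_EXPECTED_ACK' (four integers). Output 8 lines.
100 20 20 100
100 89 89 100
195 89 89 100
301 89 89 100
301 89 89 301
419 89 89 419
419 89 89 419
419 89 89 419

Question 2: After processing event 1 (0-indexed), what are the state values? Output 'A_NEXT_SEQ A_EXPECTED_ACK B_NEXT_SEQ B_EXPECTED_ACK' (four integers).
After event 0: A_seq=100 A_ack=20 B_seq=20 B_ack=100
After event 1: A_seq=100 A_ack=89 B_seq=89 B_ack=100

100 89 89 100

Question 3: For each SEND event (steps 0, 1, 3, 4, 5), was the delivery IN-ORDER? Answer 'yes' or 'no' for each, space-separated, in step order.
Step 0: SEND seq=0 -> in-order
Step 1: SEND seq=20 -> in-order
Step 3: SEND seq=195 -> out-of-order
Step 4: SEND seq=100 -> in-order
Step 5: SEND seq=301 -> in-order

Answer: yes yes no yes yes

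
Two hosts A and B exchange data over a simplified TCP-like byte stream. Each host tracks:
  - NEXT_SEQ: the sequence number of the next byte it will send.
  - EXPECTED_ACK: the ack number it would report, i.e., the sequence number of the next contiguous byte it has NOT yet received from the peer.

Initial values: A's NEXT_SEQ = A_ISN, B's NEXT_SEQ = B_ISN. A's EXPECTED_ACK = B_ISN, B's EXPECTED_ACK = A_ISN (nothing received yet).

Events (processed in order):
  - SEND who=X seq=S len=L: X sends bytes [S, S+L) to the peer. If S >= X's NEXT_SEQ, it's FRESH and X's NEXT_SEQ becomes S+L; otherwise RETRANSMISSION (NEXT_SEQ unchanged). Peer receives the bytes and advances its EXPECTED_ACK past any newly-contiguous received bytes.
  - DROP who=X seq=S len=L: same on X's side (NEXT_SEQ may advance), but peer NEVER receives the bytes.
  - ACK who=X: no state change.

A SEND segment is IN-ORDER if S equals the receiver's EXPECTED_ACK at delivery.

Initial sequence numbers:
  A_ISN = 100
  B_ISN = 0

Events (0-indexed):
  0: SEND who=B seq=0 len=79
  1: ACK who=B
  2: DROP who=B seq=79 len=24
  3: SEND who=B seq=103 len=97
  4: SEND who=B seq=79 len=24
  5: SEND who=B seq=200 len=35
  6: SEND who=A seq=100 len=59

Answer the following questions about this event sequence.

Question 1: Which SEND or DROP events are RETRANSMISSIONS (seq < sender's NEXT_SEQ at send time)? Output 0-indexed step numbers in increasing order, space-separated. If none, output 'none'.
Answer: 4

Derivation:
Step 0: SEND seq=0 -> fresh
Step 2: DROP seq=79 -> fresh
Step 3: SEND seq=103 -> fresh
Step 4: SEND seq=79 -> retransmit
Step 5: SEND seq=200 -> fresh
Step 6: SEND seq=100 -> fresh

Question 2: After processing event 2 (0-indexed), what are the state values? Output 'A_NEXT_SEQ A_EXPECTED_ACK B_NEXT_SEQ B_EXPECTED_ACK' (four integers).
After event 0: A_seq=100 A_ack=79 B_seq=79 B_ack=100
After event 1: A_seq=100 A_ack=79 B_seq=79 B_ack=100
After event 2: A_seq=100 A_ack=79 B_seq=103 B_ack=100

100 79 103 100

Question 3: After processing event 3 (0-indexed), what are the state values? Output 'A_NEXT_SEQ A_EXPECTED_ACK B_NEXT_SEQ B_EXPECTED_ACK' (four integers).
After event 0: A_seq=100 A_ack=79 B_seq=79 B_ack=100
After event 1: A_seq=100 A_ack=79 B_seq=79 B_ack=100
After event 2: A_seq=100 A_ack=79 B_seq=103 B_ack=100
After event 3: A_seq=100 A_ack=79 B_seq=200 B_ack=100

100 79 200 100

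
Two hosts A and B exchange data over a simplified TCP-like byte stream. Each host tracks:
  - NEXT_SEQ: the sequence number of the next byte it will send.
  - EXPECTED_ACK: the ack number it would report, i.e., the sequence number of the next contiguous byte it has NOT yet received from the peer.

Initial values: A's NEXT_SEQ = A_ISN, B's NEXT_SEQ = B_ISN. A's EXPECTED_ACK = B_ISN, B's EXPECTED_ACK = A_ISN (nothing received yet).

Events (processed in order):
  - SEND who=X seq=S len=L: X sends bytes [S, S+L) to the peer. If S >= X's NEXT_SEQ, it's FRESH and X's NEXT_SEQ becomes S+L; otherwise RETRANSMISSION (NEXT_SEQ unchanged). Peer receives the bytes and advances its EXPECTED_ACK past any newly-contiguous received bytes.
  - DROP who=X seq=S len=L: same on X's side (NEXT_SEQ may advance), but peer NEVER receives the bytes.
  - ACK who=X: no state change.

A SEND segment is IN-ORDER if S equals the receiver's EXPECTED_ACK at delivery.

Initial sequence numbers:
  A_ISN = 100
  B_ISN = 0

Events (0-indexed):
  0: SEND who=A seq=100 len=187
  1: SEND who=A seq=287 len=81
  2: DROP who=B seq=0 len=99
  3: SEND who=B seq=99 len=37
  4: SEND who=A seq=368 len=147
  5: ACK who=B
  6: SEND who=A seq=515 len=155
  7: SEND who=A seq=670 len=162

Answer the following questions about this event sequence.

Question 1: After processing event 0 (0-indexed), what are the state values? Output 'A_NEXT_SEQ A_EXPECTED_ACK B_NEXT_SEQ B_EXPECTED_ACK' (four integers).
After event 0: A_seq=287 A_ack=0 B_seq=0 B_ack=287

287 0 0 287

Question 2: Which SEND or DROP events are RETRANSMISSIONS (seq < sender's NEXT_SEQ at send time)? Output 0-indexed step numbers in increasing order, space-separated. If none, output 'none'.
Step 0: SEND seq=100 -> fresh
Step 1: SEND seq=287 -> fresh
Step 2: DROP seq=0 -> fresh
Step 3: SEND seq=99 -> fresh
Step 4: SEND seq=368 -> fresh
Step 6: SEND seq=515 -> fresh
Step 7: SEND seq=670 -> fresh

Answer: none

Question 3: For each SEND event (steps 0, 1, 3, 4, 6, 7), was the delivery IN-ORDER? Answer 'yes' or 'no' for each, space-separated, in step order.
Step 0: SEND seq=100 -> in-order
Step 1: SEND seq=287 -> in-order
Step 3: SEND seq=99 -> out-of-order
Step 4: SEND seq=368 -> in-order
Step 6: SEND seq=515 -> in-order
Step 7: SEND seq=670 -> in-order

Answer: yes yes no yes yes yes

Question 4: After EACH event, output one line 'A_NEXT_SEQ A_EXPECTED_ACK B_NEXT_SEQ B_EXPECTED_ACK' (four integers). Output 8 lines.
287 0 0 287
368 0 0 368
368 0 99 368
368 0 136 368
515 0 136 515
515 0 136 515
670 0 136 670
832 0 136 832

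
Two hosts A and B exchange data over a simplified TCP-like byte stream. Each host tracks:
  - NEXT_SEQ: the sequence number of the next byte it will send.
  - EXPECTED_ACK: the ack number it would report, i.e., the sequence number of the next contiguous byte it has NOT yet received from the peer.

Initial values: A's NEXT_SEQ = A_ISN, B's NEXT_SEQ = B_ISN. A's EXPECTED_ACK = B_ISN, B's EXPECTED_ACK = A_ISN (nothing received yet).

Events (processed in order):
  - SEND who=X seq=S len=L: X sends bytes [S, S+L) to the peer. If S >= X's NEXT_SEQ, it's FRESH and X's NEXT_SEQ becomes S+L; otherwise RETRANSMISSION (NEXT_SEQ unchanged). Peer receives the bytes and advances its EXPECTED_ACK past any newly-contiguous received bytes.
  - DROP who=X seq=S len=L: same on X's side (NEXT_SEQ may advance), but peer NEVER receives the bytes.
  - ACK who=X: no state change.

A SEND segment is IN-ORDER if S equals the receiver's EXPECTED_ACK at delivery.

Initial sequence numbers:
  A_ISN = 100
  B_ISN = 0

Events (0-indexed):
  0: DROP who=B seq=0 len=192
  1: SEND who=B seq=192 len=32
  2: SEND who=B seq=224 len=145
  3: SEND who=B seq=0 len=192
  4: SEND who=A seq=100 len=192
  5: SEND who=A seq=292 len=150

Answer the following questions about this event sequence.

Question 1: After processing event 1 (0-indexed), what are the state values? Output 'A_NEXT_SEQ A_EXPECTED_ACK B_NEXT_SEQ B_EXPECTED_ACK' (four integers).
After event 0: A_seq=100 A_ack=0 B_seq=192 B_ack=100
After event 1: A_seq=100 A_ack=0 B_seq=224 B_ack=100

100 0 224 100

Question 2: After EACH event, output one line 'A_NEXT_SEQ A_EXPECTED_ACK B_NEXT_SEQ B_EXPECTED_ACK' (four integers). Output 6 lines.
100 0 192 100
100 0 224 100
100 0 369 100
100 369 369 100
292 369 369 292
442 369 369 442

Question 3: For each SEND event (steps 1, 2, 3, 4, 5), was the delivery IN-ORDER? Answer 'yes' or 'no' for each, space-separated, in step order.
Step 1: SEND seq=192 -> out-of-order
Step 2: SEND seq=224 -> out-of-order
Step 3: SEND seq=0 -> in-order
Step 4: SEND seq=100 -> in-order
Step 5: SEND seq=292 -> in-order

Answer: no no yes yes yes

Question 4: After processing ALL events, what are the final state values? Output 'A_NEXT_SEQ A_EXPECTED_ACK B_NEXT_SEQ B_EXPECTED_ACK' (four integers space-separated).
After event 0: A_seq=100 A_ack=0 B_seq=192 B_ack=100
After event 1: A_seq=100 A_ack=0 B_seq=224 B_ack=100
After event 2: A_seq=100 A_ack=0 B_seq=369 B_ack=100
After event 3: A_seq=100 A_ack=369 B_seq=369 B_ack=100
After event 4: A_seq=292 A_ack=369 B_seq=369 B_ack=292
After event 5: A_seq=442 A_ack=369 B_seq=369 B_ack=442

Answer: 442 369 369 442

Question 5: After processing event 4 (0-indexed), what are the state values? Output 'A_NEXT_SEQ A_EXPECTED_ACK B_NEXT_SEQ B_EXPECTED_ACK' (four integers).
After event 0: A_seq=100 A_ack=0 B_seq=192 B_ack=100
After event 1: A_seq=100 A_ack=0 B_seq=224 B_ack=100
After event 2: A_seq=100 A_ack=0 B_seq=369 B_ack=100
After event 3: A_seq=100 A_ack=369 B_seq=369 B_ack=100
After event 4: A_seq=292 A_ack=369 B_seq=369 B_ack=292

292 369 369 292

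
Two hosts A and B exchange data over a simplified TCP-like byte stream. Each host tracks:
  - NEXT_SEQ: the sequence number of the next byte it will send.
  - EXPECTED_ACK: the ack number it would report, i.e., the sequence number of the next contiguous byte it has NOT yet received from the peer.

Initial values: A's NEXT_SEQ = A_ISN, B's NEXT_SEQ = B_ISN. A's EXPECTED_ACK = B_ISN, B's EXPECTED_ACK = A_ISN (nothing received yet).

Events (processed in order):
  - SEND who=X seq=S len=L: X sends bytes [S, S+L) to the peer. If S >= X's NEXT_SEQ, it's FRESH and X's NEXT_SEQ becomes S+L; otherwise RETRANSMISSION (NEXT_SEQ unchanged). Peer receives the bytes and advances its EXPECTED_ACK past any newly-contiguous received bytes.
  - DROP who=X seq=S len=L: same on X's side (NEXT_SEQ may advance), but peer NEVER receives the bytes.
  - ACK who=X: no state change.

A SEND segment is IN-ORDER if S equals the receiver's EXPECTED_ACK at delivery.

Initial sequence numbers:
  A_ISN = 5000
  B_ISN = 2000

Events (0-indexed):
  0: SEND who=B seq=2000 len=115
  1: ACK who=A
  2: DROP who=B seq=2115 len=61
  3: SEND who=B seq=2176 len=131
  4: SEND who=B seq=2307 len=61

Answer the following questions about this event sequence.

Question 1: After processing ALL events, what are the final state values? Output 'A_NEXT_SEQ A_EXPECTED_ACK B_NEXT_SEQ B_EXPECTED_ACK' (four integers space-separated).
Answer: 5000 2115 2368 5000

Derivation:
After event 0: A_seq=5000 A_ack=2115 B_seq=2115 B_ack=5000
After event 1: A_seq=5000 A_ack=2115 B_seq=2115 B_ack=5000
After event 2: A_seq=5000 A_ack=2115 B_seq=2176 B_ack=5000
After event 3: A_seq=5000 A_ack=2115 B_seq=2307 B_ack=5000
After event 4: A_seq=5000 A_ack=2115 B_seq=2368 B_ack=5000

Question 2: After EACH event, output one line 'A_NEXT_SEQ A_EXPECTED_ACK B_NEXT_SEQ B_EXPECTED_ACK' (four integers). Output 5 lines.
5000 2115 2115 5000
5000 2115 2115 5000
5000 2115 2176 5000
5000 2115 2307 5000
5000 2115 2368 5000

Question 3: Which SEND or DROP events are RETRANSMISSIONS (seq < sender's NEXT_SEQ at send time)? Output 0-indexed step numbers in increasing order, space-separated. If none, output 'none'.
Step 0: SEND seq=2000 -> fresh
Step 2: DROP seq=2115 -> fresh
Step 3: SEND seq=2176 -> fresh
Step 4: SEND seq=2307 -> fresh

Answer: none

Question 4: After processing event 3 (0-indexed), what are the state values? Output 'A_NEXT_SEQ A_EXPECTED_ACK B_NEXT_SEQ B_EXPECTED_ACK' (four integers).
After event 0: A_seq=5000 A_ack=2115 B_seq=2115 B_ack=5000
After event 1: A_seq=5000 A_ack=2115 B_seq=2115 B_ack=5000
After event 2: A_seq=5000 A_ack=2115 B_seq=2176 B_ack=5000
After event 3: A_seq=5000 A_ack=2115 B_seq=2307 B_ack=5000

5000 2115 2307 5000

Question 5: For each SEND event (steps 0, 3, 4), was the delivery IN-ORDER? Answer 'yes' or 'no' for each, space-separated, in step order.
Answer: yes no no

Derivation:
Step 0: SEND seq=2000 -> in-order
Step 3: SEND seq=2176 -> out-of-order
Step 4: SEND seq=2307 -> out-of-order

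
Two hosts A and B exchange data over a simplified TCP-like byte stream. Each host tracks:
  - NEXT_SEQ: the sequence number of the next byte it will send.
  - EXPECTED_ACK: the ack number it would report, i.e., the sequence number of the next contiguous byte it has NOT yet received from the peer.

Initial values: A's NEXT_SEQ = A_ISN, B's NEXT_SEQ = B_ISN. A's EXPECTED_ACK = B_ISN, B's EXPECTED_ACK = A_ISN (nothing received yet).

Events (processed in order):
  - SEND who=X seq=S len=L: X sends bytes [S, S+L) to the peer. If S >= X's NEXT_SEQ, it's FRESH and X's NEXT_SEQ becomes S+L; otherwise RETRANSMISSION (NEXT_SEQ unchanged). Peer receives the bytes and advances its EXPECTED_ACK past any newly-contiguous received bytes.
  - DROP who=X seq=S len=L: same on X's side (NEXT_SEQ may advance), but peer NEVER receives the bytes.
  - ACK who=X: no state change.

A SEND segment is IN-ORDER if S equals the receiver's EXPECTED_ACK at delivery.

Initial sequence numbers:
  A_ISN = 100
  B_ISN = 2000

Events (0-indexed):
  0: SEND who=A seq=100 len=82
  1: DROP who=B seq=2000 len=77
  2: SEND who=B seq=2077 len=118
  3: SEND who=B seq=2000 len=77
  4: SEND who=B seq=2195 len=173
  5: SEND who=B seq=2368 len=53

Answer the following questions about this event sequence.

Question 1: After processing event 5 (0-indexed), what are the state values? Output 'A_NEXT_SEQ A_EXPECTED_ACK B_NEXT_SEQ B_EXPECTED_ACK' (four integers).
After event 0: A_seq=182 A_ack=2000 B_seq=2000 B_ack=182
After event 1: A_seq=182 A_ack=2000 B_seq=2077 B_ack=182
After event 2: A_seq=182 A_ack=2000 B_seq=2195 B_ack=182
After event 3: A_seq=182 A_ack=2195 B_seq=2195 B_ack=182
After event 4: A_seq=182 A_ack=2368 B_seq=2368 B_ack=182
After event 5: A_seq=182 A_ack=2421 B_seq=2421 B_ack=182

182 2421 2421 182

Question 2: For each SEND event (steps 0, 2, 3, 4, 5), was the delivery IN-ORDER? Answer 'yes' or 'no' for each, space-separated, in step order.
Step 0: SEND seq=100 -> in-order
Step 2: SEND seq=2077 -> out-of-order
Step 3: SEND seq=2000 -> in-order
Step 4: SEND seq=2195 -> in-order
Step 5: SEND seq=2368 -> in-order

Answer: yes no yes yes yes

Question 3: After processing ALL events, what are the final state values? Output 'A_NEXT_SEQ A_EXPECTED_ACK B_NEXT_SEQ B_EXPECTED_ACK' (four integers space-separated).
Answer: 182 2421 2421 182

Derivation:
After event 0: A_seq=182 A_ack=2000 B_seq=2000 B_ack=182
After event 1: A_seq=182 A_ack=2000 B_seq=2077 B_ack=182
After event 2: A_seq=182 A_ack=2000 B_seq=2195 B_ack=182
After event 3: A_seq=182 A_ack=2195 B_seq=2195 B_ack=182
After event 4: A_seq=182 A_ack=2368 B_seq=2368 B_ack=182
After event 5: A_seq=182 A_ack=2421 B_seq=2421 B_ack=182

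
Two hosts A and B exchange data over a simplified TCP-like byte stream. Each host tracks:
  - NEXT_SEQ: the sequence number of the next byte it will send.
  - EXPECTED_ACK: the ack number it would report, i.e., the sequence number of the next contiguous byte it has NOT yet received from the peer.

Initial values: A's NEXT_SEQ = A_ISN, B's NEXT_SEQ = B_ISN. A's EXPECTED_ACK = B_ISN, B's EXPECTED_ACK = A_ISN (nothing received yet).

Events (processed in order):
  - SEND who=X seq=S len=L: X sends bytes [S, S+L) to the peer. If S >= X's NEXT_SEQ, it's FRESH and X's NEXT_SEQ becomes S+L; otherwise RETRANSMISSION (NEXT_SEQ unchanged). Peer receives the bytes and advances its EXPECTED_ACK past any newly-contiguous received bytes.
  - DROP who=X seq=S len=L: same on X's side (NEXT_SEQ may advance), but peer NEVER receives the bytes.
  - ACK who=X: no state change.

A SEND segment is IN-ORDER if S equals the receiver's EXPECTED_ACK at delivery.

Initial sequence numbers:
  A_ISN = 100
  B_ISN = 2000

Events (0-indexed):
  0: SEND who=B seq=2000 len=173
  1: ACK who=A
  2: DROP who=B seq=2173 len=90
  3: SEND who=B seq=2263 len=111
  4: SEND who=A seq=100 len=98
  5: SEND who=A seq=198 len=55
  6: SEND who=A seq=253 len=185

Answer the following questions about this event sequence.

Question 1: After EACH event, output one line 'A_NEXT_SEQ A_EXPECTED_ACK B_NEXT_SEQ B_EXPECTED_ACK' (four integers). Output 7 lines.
100 2173 2173 100
100 2173 2173 100
100 2173 2263 100
100 2173 2374 100
198 2173 2374 198
253 2173 2374 253
438 2173 2374 438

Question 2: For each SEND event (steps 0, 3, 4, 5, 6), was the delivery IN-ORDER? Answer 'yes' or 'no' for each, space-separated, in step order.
Answer: yes no yes yes yes

Derivation:
Step 0: SEND seq=2000 -> in-order
Step 3: SEND seq=2263 -> out-of-order
Step 4: SEND seq=100 -> in-order
Step 5: SEND seq=198 -> in-order
Step 6: SEND seq=253 -> in-order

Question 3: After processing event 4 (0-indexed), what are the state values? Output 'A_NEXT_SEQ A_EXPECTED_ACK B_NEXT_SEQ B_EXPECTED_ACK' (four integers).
After event 0: A_seq=100 A_ack=2173 B_seq=2173 B_ack=100
After event 1: A_seq=100 A_ack=2173 B_seq=2173 B_ack=100
After event 2: A_seq=100 A_ack=2173 B_seq=2263 B_ack=100
After event 3: A_seq=100 A_ack=2173 B_seq=2374 B_ack=100
After event 4: A_seq=198 A_ack=2173 B_seq=2374 B_ack=198

198 2173 2374 198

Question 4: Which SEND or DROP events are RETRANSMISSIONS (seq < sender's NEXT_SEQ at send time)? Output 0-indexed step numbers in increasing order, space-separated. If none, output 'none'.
Step 0: SEND seq=2000 -> fresh
Step 2: DROP seq=2173 -> fresh
Step 3: SEND seq=2263 -> fresh
Step 4: SEND seq=100 -> fresh
Step 5: SEND seq=198 -> fresh
Step 6: SEND seq=253 -> fresh

Answer: none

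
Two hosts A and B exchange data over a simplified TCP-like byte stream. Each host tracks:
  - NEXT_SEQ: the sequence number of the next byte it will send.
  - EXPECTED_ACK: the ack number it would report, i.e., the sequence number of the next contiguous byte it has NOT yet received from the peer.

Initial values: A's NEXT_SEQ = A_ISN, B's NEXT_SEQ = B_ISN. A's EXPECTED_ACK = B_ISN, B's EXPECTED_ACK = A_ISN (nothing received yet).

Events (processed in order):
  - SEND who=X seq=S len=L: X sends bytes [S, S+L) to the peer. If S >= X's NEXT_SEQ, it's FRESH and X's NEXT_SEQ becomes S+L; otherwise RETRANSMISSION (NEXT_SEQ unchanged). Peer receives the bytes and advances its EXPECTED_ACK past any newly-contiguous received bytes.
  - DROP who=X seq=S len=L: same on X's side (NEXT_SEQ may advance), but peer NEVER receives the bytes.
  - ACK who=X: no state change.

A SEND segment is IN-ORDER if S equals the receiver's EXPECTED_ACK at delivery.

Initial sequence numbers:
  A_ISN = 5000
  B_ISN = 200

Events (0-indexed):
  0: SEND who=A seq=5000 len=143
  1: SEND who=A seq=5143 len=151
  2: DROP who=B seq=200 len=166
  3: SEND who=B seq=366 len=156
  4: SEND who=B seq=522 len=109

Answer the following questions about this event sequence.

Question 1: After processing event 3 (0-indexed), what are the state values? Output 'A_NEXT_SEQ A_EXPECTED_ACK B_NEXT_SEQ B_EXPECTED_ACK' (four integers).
After event 0: A_seq=5143 A_ack=200 B_seq=200 B_ack=5143
After event 1: A_seq=5294 A_ack=200 B_seq=200 B_ack=5294
After event 2: A_seq=5294 A_ack=200 B_seq=366 B_ack=5294
After event 3: A_seq=5294 A_ack=200 B_seq=522 B_ack=5294

5294 200 522 5294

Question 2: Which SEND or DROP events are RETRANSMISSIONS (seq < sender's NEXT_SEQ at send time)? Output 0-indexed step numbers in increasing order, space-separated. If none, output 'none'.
Step 0: SEND seq=5000 -> fresh
Step 1: SEND seq=5143 -> fresh
Step 2: DROP seq=200 -> fresh
Step 3: SEND seq=366 -> fresh
Step 4: SEND seq=522 -> fresh

Answer: none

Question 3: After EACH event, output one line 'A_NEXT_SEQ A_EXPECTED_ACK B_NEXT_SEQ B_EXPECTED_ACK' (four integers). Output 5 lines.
5143 200 200 5143
5294 200 200 5294
5294 200 366 5294
5294 200 522 5294
5294 200 631 5294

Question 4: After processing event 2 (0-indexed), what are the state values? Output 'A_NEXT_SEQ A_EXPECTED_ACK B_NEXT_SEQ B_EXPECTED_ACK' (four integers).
After event 0: A_seq=5143 A_ack=200 B_seq=200 B_ack=5143
After event 1: A_seq=5294 A_ack=200 B_seq=200 B_ack=5294
After event 2: A_seq=5294 A_ack=200 B_seq=366 B_ack=5294

5294 200 366 5294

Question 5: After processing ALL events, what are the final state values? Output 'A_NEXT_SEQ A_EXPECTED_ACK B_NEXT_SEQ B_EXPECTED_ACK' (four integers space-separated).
After event 0: A_seq=5143 A_ack=200 B_seq=200 B_ack=5143
After event 1: A_seq=5294 A_ack=200 B_seq=200 B_ack=5294
After event 2: A_seq=5294 A_ack=200 B_seq=366 B_ack=5294
After event 3: A_seq=5294 A_ack=200 B_seq=522 B_ack=5294
After event 4: A_seq=5294 A_ack=200 B_seq=631 B_ack=5294

Answer: 5294 200 631 5294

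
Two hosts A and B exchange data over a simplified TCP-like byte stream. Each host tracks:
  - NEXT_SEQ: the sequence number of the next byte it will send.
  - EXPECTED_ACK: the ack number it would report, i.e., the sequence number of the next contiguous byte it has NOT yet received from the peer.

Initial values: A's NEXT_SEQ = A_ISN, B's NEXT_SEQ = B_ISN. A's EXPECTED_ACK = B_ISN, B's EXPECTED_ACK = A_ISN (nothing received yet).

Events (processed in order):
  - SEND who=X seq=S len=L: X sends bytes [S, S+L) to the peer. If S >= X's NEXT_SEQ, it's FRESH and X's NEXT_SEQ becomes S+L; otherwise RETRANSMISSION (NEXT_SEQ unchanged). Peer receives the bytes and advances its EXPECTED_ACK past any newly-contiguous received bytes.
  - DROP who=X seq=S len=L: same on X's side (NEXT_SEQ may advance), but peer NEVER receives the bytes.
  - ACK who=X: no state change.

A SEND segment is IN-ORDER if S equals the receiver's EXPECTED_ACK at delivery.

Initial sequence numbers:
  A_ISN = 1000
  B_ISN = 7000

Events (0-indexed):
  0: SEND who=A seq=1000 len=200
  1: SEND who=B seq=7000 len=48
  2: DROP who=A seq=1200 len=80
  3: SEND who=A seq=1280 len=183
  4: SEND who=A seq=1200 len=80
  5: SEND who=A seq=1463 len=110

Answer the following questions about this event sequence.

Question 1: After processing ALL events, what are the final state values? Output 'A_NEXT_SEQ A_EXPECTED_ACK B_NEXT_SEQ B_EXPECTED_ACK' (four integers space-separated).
After event 0: A_seq=1200 A_ack=7000 B_seq=7000 B_ack=1200
After event 1: A_seq=1200 A_ack=7048 B_seq=7048 B_ack=1200
After event 2: A_seq=1280 A_ack=7048 B_seq=7048 B_ack=1200
After event 3: A_seq=1463 A_ack=7048 B_seq=7048 B_ack=1200
After event 4: A_seq=1463 A_ack=7048 B_seq=7048 B_ack=1463
After event 5: A_seq=1573 A_ack=7048 B_seq=7048 B_ack=1573

Answer: 1573 7048 7048 1573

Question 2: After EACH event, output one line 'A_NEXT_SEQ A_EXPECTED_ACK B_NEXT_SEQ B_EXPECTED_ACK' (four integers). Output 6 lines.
1200 7000 7000 1200
1200 7048 7048 1200
1280 7048 7048 1200
1463 7048 7048 1200
1463 7048 7048 1463
1573 7048 7048 1573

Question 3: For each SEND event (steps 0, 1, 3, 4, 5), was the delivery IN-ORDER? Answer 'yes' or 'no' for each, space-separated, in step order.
Step 0: SEND seq=1000 -> in-order
Step 1: SEND seq=7000 -> in-order
Step 3: SEND seq=1280 -> out-of-order
Step 4: SEND seq=1200 -> in-order
Step 5: SEND seq=1463 -> in-order

Answer: yes yes no yes yes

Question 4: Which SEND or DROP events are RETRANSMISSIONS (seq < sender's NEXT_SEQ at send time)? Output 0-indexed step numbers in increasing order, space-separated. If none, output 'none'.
Step 0: SEND seq=1000 -> fresh
Step 1: SEND seq=7000 -> fresh
Step 2: DROP seq=1200 -> fresh
Step 3: SEND seq=1280 -> fresh
Step 4: SEND seq=1200 -> retransmit
Step 5: SEND seq=1463 -> fresh

Answer: 4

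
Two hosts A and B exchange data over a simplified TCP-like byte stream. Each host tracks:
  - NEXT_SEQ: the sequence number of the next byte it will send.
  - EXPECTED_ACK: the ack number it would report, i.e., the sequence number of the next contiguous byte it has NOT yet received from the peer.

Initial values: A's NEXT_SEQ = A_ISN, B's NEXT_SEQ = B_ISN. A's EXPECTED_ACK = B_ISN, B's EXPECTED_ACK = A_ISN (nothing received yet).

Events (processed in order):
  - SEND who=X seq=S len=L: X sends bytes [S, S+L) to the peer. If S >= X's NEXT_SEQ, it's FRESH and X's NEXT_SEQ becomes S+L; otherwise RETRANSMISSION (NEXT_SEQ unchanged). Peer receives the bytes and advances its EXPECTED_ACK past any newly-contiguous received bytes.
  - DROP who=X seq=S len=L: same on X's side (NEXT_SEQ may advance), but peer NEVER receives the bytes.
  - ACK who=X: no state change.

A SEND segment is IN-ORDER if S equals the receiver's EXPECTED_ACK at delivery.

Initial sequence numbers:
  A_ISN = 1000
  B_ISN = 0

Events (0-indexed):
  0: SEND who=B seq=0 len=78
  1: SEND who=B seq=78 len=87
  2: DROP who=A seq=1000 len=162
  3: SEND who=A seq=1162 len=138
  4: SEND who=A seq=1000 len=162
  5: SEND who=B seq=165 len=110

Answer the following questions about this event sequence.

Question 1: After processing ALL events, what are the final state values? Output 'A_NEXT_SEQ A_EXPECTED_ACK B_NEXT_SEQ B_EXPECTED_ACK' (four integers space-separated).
Answer: 1300 275 275 1300

Derivation:
After event 0: A_seq=1000 A_ack=78 B_seq=78 B_ack=1000
After event 1: A_seq=1000 A_ack=165 B_seq=165 B_ack=1000
After event 2: A_seq=1162 A_ack=165 B_seq=165 B_ack=1000
After event 3: A_seq=1300 A_ack=165 B_seq=165 B_ack=1000
After event 4: A_seq=1300 A_ack=165 B_seq=165 B_ack=1300
After event 5: A_seq=1300 A_ack=275 B_seq=275 B_ack=1300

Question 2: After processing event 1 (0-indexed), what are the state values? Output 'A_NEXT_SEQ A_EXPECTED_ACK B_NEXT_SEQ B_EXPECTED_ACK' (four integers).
After event 0: A_seq=1000 A_ack=78 B_seq=78 B_ack=1000
After event 1: A_seq=1000 A_ack=165 B_seq=165 B_ack=1000

1000 165 165 1000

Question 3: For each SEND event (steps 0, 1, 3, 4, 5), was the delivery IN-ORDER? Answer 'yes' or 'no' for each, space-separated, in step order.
Step 0: SEND seq=0 -> in-order
Step 1: SEND seq=78 -> in-order
Step 3: SEND seq=1162 -> out-of-order
Step 4: SEND seq=1000 -> in-order
Step 5: SEND seq=165 -> in-order

Answer: yes yes no yes yes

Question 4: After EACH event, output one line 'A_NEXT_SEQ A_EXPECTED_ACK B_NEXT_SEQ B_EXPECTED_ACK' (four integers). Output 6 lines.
1000 78 78 1000
1000 165 165 1000
1162 165 165 1000
1300 165 165 1000
1300 165 165 1300
1300 275 275 1300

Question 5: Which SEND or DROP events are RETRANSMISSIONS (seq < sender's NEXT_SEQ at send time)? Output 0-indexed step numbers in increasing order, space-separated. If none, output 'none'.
Answer: 4

Derivation:
Step 0: SEND seq=0 -> fresh
Step 1: SEND seq=78 -> fresh
Step 2: DROP seq=1000 -> fresh
Step 3: SEND seq=1162 -> fresh
Step 4: SEND seq=1000 -> retransmit
Step 5: SEND seq=165 -> fresh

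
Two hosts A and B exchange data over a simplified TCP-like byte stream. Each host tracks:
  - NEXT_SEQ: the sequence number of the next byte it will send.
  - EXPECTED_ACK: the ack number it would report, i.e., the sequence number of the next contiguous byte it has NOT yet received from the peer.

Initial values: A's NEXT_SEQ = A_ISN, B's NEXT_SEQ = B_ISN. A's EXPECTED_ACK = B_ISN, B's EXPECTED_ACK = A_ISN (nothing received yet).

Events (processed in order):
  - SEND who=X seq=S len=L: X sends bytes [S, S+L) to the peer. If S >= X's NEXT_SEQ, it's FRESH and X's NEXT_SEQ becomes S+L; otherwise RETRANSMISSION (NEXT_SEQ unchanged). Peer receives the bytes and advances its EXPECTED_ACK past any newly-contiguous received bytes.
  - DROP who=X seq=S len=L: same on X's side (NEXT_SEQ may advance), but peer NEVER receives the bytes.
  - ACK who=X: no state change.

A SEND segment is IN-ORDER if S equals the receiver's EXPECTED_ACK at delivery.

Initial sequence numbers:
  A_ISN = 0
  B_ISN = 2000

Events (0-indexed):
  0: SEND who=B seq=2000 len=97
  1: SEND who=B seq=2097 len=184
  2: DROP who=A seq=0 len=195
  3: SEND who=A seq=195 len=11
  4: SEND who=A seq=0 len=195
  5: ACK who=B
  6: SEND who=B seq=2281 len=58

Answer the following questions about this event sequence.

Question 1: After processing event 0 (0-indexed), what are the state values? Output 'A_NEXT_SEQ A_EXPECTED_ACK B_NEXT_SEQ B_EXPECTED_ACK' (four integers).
After event 0: A_seq=0 A_ack=2097 B_seq=2097 B_ack=0

0 2097 2097 0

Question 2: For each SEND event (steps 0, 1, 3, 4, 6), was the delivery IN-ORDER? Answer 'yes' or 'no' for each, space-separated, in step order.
Step 0: SEND seq=2000 -> in-order
Step 1: SEND seq=2097 -> in-order
Step 3: SEND seq=195 -> out-of-order
Step 4: SEND seq=0 -> in-order
Step 6: SEND seq=2281 -> in-order

Answer: yes yes no yes yes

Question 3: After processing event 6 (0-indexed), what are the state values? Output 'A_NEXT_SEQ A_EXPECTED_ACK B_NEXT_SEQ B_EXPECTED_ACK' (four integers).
After event 0: A_seq=0 A_ack=2097 B_seq=2097 B_ack=0
After event 1: A_seq=0 A_ack=2281 B_seq=2281 B_ack=0
After event 2: A_seq=195 A_ack=2281 B_seq=2281 B_ack=0
After event 3: A_seq=206 A_ack=2281 B_seq=2281 B_ack=0
After event 4: A_seq=206 A_ack=2281 B_seq=2281 B_ack=206
After event 5: A_seq=206 A_ack=2281 B_seq=2281 B_ack=206
After event 6: A_seq=206 A_ack=2339 B_seq=2339 B_ack=206

206 2339 2339 206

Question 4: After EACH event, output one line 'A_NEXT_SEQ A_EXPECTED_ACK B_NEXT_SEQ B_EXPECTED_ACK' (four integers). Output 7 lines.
0 2097 2097 0
0 2281 2281 0
195 2281 2281 0
206 2281 2281 0
206 2281 2281 206
206 2281 2281 206
206 2339 2339 206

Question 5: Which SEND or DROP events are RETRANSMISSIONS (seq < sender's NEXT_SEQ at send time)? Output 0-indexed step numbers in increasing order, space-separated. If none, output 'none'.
Step 0: SEND seq=2000 -> fresh
Step 1: SEND seq=2097 -> fresh
Step 2: DROP seq=0 -> fresh
Step 3: SEND seq=195 -> fresh
Step 4: SEND seq=0 -> retransmit
Step 6: SEND seq=2281 -> fresh

Answer: 4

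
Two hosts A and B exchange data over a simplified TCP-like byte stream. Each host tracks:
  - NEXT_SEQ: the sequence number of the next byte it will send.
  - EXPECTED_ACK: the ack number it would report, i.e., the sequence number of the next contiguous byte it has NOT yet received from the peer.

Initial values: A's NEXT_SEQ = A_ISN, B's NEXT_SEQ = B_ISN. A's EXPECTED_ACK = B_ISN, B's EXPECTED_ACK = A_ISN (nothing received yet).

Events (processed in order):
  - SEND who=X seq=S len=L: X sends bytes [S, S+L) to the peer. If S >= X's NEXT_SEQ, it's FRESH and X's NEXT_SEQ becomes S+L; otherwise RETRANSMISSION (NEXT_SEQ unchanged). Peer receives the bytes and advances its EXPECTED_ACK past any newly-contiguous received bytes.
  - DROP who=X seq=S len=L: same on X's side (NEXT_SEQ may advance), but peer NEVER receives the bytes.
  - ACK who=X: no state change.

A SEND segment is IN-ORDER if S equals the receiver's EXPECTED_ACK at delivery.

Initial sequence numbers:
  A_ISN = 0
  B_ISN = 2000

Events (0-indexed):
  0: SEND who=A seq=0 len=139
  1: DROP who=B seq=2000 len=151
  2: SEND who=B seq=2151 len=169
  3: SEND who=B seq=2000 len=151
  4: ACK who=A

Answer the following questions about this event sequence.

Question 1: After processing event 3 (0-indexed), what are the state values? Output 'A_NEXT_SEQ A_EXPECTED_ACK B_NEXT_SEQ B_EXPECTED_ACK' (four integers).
After event 0: A_seq=139 A_ack=2000 B_seq=2000 B_ack=139
After event 1: A_seq=139 A_ack=2000 B_seq=2151 B_ack=139
After event 2: A_seq=139 A_ack=2000 B_seq=2320 B_ack=139
After event 3: A_seq=139 A_ack=2320 B_seq=2320 B_ack=139

139 2320 2320 139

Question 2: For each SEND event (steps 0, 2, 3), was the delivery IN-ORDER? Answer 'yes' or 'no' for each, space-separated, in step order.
Step 0: SEND seq=0 -> in-order
Step 2: SEND seq=2151 -> out-of-order
Step 3: SEND seq=2000 -> in-order

Answer: yes no yes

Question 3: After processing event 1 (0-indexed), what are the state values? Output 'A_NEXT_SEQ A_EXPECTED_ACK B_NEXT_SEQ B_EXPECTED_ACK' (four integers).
After event 0: A_seq=139 A_ack=2000 B_seq=2000 B_ack=139
After event 1: A_seq=139 A_ack=2000 B_seq=2151 B_ack=139

139 2000 2151 139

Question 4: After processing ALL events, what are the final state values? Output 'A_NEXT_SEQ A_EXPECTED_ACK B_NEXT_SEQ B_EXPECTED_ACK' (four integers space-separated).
After event 0: A_seq=139 A_ack=2000 B_seq=2000 B_ack=139
After event 1: A_seq=139 A_ack=2000 B_seq=2151 B_ack=139
After event 2: A_seq=139 A_ack=2000 B_seq=2320 B_ack=139
After event 3: A_seq=139 A_ack=2320 B_seq=2320 B_ack=139
After event 4: A_seq=139 A_ack=2320 B_seq=2320 B_ack=139

Answer: 139 2320 2320 139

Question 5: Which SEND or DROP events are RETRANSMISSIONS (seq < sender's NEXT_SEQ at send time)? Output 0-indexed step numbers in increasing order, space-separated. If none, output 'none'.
Answer: 3

Derivation:
Step 0: SEND seq=0 -> fresh
Step 1: DROP seq=2000 -> fresh
Step 2: SEND seq=2151 -> fresh
Step 3: SEND seq=2000 -> retransmit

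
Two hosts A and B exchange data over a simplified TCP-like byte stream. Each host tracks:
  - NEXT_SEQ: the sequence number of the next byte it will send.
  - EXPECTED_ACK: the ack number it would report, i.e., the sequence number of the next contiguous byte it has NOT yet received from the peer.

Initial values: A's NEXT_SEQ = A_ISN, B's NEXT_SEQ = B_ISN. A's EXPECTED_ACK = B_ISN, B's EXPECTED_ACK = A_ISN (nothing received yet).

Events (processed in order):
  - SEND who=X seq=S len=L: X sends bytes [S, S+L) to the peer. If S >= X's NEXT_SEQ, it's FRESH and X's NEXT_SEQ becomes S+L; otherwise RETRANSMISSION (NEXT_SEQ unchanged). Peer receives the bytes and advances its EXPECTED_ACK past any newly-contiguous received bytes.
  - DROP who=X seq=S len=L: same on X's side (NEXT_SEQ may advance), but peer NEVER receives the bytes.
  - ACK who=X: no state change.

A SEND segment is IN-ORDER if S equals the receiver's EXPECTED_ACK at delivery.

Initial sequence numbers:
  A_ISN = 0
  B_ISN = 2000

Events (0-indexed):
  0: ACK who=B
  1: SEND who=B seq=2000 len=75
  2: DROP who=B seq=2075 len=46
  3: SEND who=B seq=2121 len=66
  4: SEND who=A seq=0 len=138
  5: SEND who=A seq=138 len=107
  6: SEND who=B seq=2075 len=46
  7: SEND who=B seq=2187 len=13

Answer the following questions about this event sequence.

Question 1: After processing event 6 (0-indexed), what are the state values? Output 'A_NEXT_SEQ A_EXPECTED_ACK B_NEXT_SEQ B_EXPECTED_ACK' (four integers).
After event 0: A_seq=0 A_ack=2000 B_seq=2000 B_ack=0
After event 1: A_seq=0 A_ack=2075 B_seq=2075 B_ack=0
After event 2: A_seq=0 A_ack=2075 B_seq=2121 B_ack=0
After event 3: A_seq=0 A_ack=2075 B_seq=2187 B_ack=0
After event 4: A_seq=138 A_ack=2075 B_seq=2187 B_ack=138
After event 5: A_seq=245 A_ack=2075 B_seq=2187 B_ack=245
After event 6: A_seq=245 A_ack=2187 B_seq=2187 B_ack=245

245 2187 2187 245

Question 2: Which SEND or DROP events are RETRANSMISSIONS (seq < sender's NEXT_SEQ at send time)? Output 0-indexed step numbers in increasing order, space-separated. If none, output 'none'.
Step 1: SEND seq=2000 -> fresh
Step 2: DROP seq=2075 -> fresh
Step 3: SEND seq=2121 -> fresh
Step 4: SEND seq=0 -> fresh
Step 5: SEND seq=138 -> fresh
Step 6: SEND seq=2075 -> retransmit
Step 7: SEND seq=2187 -> fresh

Answer: 6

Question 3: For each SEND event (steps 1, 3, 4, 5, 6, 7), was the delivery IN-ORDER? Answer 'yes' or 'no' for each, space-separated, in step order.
Answer: yes no yes yes yes yes

Derivation:
Step 1: SEND seq=2000 -> in-order
Step 3: SEND seq=2121 -> out-of-order
Step 4: SEND seq=0 -> in-order
Step 5: SEND seq=138 -> in-order
Step 6: SEND seq=2075 -> in-order
Step 7: SEND seq=2187 -> in-order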